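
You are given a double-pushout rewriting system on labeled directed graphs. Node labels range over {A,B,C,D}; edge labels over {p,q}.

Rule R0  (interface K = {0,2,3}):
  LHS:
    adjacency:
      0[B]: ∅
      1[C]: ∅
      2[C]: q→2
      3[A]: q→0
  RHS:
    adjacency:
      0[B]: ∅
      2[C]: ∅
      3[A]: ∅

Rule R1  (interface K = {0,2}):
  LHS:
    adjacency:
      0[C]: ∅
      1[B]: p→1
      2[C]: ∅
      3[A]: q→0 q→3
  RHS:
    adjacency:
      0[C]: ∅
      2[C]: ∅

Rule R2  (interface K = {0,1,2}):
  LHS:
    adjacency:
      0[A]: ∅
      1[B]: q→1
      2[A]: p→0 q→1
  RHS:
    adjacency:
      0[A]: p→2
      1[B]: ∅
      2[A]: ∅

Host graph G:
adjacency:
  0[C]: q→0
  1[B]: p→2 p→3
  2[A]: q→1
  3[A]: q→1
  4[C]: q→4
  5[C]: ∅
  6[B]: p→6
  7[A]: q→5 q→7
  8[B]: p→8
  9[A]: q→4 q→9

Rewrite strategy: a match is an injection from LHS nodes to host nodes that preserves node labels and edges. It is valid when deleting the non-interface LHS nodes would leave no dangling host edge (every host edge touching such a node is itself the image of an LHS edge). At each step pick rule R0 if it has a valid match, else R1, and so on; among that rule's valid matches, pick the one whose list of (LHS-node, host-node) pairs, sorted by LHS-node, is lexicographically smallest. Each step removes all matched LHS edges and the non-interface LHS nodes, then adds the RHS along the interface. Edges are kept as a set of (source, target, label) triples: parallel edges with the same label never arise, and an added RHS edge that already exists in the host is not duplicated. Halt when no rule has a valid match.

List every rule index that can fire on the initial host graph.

R0: no valid match — 8 raw matches, all fail dangling condition
R1: 8 valid matches — {0↦4, 1↦6, 2↦0, 3↦9}, {0↦4, 1↦6, 2↦5, 3↦9}, {0↦4, 1↦8, 2↦0, 3↦9} (+5 more)
R2: no valid match — LHS pattern not found

Answer: [R1]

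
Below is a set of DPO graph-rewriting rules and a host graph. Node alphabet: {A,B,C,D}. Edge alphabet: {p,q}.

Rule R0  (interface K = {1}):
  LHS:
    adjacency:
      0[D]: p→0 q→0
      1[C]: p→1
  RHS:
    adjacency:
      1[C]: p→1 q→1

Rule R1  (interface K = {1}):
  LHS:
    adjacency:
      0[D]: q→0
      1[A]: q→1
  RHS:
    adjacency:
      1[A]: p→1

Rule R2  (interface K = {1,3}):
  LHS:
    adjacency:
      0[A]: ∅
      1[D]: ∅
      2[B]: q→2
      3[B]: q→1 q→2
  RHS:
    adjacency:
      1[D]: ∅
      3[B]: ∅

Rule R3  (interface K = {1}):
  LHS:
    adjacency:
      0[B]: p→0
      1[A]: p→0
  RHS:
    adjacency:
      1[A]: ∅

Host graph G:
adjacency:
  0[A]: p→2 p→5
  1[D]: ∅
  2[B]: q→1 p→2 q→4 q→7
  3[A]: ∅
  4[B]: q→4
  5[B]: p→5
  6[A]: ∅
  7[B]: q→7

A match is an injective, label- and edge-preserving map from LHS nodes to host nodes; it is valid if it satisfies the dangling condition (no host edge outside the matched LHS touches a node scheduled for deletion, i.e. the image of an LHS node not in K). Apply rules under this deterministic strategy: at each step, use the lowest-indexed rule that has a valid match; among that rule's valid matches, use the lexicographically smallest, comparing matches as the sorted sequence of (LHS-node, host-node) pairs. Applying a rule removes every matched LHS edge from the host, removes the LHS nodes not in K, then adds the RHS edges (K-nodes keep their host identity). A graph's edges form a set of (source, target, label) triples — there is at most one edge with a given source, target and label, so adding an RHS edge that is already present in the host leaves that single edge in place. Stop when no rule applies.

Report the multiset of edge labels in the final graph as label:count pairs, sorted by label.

Answer: p:2 q:2

Rewrite trace:
[0] host  ⇒  8 nodes, 9 edges  {0-p->2 0-p->5 2-q->1 2-p->2 2-q->4 2-q->7 4-q->4 5-p->5 7-q->7}
[1] R2 @ {0↦3, 1↦1, 2↦4, 3↦2}  ⇒  6 nodes, 6 edges  {0-p->2 0-p->5 2-p->2 2-q->7 5-p->5 7-q->7}
[2] R3 @ {0↦5, 1↦0}  ⇒  5 nodes, 4 edges  {0-p->2 2-p->2 2-q->7 7-q->7}
normal form: no rule applies after step 2
NF edges: [(0, 2, 'p'), (2, 2, 'p'), (2, 7, 'q'), (7, 7, 'q')]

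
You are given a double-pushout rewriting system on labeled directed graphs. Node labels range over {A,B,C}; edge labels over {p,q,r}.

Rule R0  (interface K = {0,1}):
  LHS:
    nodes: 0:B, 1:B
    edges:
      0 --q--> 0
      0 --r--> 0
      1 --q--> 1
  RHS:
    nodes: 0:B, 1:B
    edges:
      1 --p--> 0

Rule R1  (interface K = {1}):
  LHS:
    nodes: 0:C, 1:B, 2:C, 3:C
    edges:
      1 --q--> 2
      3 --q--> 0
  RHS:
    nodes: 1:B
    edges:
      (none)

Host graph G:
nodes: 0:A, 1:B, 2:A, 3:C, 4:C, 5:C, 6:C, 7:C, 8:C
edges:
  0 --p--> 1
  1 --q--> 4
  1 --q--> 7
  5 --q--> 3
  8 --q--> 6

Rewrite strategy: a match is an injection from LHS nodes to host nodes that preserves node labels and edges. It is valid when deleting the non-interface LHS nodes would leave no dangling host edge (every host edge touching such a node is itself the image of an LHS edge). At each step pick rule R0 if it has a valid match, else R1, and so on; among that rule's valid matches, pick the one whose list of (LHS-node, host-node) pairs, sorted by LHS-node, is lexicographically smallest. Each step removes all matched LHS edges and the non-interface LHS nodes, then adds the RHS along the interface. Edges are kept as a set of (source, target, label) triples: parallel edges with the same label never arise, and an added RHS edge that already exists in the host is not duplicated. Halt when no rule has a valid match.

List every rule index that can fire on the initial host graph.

Answer: [R1]

Steps:
R0: no valid match — LHS pattern not found
R1: 4 valid matches — {0↦3, 1↦1, 2↦4, 3↦5}, {0↦3, 1↦1, 2↦7, 3↦5}, {0↦6, 1↦1, 2↦4, 3↦8} (+1 more)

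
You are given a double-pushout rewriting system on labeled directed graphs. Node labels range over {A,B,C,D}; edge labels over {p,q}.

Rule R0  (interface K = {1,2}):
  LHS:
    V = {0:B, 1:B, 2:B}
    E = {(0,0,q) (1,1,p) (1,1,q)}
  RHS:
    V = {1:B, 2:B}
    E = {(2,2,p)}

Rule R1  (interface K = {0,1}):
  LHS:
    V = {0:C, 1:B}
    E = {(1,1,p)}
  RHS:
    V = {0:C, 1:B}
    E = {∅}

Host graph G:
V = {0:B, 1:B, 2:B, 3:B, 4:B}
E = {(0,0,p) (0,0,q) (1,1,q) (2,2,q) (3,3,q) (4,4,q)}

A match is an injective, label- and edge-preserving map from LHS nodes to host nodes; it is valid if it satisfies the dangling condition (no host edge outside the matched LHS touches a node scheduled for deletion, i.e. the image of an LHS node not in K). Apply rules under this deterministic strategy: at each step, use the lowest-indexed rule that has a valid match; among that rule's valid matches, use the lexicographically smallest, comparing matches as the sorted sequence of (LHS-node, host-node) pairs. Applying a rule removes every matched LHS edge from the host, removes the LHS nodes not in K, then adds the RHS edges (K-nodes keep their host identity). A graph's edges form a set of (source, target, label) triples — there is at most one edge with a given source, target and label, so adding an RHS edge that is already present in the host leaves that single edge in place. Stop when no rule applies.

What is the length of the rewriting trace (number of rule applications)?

[0] host  ⇒  5 nodes, 6 edges  {0-p->0 0-q->0 1-q->1 2-q->2 3-q->3 4-q->4}
[1] R0 @ {0↦1, 1↦0, 2↦2}  ⇒  4 nodes, 4 edges  {2-p->2 2-q->2 3-q->3 4-q->4}
[2] R0 @ {0↦3, 1↦2, 2↦0}  ⇒  3 nodes, 2 edges  {0-p->0 4-q->4}
normal form: no rule applies after step 2

Answer: 2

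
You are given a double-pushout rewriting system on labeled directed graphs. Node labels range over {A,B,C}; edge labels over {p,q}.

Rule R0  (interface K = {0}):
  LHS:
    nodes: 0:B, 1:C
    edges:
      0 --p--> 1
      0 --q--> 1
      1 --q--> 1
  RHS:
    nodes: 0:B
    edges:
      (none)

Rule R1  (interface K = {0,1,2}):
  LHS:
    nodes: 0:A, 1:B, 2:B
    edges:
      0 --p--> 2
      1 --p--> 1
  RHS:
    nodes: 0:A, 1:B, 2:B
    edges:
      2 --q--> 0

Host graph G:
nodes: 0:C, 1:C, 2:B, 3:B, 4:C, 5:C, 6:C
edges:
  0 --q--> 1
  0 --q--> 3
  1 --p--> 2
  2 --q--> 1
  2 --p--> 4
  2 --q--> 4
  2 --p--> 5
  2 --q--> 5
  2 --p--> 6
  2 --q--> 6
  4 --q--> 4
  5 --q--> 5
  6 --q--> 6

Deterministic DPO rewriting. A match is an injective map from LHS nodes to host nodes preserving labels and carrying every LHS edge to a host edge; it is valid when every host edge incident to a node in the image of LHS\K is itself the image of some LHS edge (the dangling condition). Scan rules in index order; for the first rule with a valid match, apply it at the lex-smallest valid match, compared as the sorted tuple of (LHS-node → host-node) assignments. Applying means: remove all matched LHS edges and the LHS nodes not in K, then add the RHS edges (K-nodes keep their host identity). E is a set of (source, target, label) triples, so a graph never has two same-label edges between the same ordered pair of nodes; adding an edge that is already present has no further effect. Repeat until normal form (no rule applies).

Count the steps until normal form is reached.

Answer: 3

Rewrite trace:
initial: |V|=7 |E|=13  E = 0-q->1 0-q->3 1-p->2 2-q->1 2-p->4 2-q->4 2-p->5 2-q->5 2-p->6 2-q->6 4-q->4 5-q->5 6-q->6
step 1: apply R0 at {0↦2, 1↦4}  → |V|=6 |E|=10  E = 0-q->1 0-q->3 1-p->2 2-q->1 2-p->5 2-q->5 2-p->6 2-q->6 5-q->5 6-q->6
step 2: apply R0 at {0↦2, 1↦5}  → |V|=5 |E|=7  E = 0-q->1 0-q->3 1-p->2 2-q->1 2-p->6 2-q->6 6-q->6
step 3: apply R0 at {0↦2, 1↦6}  → |V|=4 |E|=4  E = 0-q->1 0-q->3 1-p->2 2-q->1
normal form: no rule applies after step 3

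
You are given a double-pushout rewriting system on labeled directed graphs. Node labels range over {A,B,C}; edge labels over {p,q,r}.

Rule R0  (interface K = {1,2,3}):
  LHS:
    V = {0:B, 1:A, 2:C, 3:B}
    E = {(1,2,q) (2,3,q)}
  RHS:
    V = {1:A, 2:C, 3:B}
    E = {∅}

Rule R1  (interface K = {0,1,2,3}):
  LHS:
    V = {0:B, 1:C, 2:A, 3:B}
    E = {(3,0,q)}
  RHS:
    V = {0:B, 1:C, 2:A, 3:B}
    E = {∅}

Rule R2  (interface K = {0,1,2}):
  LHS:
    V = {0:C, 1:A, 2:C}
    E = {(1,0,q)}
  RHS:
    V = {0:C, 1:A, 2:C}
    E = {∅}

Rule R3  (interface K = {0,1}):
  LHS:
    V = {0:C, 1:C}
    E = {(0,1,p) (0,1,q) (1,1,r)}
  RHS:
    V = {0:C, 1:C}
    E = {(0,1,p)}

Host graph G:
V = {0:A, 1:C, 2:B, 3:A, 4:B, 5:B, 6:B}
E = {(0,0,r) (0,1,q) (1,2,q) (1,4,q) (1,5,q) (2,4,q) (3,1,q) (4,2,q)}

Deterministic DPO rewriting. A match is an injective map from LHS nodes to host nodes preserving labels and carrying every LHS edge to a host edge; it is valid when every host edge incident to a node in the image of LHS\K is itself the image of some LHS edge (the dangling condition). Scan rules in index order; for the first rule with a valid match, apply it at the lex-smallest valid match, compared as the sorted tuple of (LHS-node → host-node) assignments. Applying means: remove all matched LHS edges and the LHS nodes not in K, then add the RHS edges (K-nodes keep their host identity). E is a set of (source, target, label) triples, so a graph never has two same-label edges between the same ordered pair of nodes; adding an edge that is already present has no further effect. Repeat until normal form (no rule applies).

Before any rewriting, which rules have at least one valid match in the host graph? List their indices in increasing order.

Answer: [R0,R1]

Rewrite trace:
R0: 6 valid matches — {0↦6, 1↦0, 2↦1, 3↦2}, {0↦6, 1↦0, 2↦1, 3↦4}, {0↦6, 1↦0, 2↦1, 3↦5} (+3 more)
R1: 4 valid matches — {0↦2, 1↦1, 2↦0, 3↦4}, {0↦2, 1↦1, 2↦3, 3↦4}, {0↦4, 1↦1, 2↦0, 3↦2} (+1 more)
R2: no valid match — LHS pattern not found
R3: no valid match — LHS pattern not found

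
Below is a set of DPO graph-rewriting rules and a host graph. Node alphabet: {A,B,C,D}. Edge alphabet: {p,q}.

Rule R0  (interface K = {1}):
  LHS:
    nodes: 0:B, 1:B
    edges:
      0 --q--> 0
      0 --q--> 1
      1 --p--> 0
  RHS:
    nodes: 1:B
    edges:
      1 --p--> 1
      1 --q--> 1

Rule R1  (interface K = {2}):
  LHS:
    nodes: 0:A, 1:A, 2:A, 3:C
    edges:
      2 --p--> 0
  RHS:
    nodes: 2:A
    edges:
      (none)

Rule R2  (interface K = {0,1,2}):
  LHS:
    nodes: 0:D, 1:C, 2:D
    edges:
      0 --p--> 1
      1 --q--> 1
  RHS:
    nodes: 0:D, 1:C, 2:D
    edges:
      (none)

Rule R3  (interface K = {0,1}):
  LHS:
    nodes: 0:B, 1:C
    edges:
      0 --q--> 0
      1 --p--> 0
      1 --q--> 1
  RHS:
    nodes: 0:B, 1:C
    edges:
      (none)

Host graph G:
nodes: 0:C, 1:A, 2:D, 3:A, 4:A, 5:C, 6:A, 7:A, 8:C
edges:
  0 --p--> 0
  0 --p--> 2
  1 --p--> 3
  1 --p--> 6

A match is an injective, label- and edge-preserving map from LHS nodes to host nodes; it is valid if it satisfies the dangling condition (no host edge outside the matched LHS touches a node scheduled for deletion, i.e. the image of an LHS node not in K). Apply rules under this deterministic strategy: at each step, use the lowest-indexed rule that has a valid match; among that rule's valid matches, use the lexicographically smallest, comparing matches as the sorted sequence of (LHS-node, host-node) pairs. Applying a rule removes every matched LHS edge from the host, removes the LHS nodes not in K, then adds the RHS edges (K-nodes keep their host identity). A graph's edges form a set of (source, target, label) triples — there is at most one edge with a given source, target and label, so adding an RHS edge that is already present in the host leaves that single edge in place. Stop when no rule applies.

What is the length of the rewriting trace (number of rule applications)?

Answer: 2

Rewrite trace:
[0] host  ⇒  9 nodes, 4 edges  {0-p->0 0-p->2 1-p->3 1-p->6}
[1] R1 @ {0↦3, 1↦4, 2↦1, 3↦5}  ⇒  6 nodes, 3 edges  {0-p->0 0-p->2 1-p->6}
[2] R1 @ {0↦6, 1↦7, 2↦1, 3↦8}  ⇒  3 nodes, 2 edges  {0-p->0 0-p->2}
halt: no rule applies after step 2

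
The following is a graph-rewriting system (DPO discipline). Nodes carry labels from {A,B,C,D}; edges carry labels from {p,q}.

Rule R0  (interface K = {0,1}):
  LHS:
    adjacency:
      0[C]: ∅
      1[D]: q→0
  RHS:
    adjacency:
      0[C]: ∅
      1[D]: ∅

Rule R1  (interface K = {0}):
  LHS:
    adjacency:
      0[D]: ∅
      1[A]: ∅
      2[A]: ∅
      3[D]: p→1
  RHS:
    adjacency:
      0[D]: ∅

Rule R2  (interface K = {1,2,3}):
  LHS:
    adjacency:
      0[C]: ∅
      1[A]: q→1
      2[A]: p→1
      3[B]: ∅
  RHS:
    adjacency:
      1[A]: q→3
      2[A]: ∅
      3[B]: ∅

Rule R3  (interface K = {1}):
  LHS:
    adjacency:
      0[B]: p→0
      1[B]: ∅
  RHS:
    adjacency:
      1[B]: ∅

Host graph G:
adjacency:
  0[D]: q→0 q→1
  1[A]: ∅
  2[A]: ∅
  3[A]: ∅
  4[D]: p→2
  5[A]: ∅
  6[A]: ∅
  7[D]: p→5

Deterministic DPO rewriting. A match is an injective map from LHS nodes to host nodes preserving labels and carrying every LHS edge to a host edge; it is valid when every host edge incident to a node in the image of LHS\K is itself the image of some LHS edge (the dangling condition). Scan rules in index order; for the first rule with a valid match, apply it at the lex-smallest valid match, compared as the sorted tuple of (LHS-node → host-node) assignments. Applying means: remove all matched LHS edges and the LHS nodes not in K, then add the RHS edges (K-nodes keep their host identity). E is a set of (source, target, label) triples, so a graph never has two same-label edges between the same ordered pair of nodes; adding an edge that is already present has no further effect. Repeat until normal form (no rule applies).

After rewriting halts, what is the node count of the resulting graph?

Answer: 2

Rewrite trace:
initial: |V|=8 |E|=4  E = 0-q->0 0-q->1 4-p->2 7-p->5
step 1: apply R1 at {0↦0, 1↦2, 2↦3, 3↦4}  → |V|=5 |E|=3  E = 0-q->0 0-q->1 7-p->5
step 2: apply R1 at {0↦0, 1↦5, 2↦6, 3↦7}  → |V|=2 |E|=2  E = 0-q->0 0-q->1
halt: no rule applies after step 2
NF nodes: {0:D, 1:A}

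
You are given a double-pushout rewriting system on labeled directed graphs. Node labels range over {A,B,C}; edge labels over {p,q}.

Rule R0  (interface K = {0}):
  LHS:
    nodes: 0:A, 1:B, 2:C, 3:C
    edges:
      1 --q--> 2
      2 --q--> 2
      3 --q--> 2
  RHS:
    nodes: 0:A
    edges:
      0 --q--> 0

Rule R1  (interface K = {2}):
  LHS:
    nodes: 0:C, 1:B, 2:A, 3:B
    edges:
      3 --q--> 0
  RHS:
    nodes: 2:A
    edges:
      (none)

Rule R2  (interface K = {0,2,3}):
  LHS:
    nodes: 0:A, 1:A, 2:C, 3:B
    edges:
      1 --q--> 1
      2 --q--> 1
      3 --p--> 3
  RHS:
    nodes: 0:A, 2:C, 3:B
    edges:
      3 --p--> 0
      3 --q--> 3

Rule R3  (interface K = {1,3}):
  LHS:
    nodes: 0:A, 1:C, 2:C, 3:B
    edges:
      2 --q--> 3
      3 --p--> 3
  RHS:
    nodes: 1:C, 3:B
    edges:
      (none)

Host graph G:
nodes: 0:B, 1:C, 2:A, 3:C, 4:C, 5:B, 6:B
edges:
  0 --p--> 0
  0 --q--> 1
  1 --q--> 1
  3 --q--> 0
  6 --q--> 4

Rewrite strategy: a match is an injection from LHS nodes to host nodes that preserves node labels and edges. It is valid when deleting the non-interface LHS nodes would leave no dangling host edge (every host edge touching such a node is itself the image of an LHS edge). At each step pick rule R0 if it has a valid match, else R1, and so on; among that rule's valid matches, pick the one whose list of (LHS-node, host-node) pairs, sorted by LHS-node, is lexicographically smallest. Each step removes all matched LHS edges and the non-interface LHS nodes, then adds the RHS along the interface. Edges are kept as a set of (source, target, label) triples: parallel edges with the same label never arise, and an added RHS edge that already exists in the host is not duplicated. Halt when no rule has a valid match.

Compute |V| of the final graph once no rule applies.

Answer: 2

Derivation:
initial: |V|=7 |E|=5  E = 0-p->0 0-q->1 1-q->1 3-q->0 6-q->4
step 1: apply R1 at {0↦4, 1↦5, 2↦2, 3↦6}  → |V|=4 |E|=4  E = 0-p->0 0-q->1 1-q->1 3-q->0
step 2: apply R3 at {0↦2, 1↦1, 2↦3, 3↦0}  → |V|=2 |E|=2  E = 0-q->1 1-q->1
final graph: no rule applies after step 2
NF nodes: {0:B, 1:C}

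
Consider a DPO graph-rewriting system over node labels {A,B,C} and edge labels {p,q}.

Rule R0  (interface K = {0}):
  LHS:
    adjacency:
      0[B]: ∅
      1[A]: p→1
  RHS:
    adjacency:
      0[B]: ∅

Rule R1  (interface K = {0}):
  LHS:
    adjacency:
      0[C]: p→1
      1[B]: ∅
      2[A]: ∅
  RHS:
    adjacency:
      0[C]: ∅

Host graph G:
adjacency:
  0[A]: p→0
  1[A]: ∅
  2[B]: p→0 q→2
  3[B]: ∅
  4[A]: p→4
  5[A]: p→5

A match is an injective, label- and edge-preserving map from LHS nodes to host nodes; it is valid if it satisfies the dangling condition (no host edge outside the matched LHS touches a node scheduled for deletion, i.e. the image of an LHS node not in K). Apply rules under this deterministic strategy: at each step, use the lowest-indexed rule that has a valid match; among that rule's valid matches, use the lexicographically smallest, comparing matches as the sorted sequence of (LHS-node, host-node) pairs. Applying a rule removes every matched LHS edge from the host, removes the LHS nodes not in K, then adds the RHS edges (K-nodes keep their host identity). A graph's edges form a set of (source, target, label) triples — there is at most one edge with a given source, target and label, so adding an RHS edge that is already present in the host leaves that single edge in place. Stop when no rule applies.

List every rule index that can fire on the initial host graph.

R0: 4 valid matches — {0↦2, 1↦4}, {0↦2, 1↦5}, {0↦3, 1↦4} (+1 more)
R1: no valid match — LHS pattern not found

Answer: [R0]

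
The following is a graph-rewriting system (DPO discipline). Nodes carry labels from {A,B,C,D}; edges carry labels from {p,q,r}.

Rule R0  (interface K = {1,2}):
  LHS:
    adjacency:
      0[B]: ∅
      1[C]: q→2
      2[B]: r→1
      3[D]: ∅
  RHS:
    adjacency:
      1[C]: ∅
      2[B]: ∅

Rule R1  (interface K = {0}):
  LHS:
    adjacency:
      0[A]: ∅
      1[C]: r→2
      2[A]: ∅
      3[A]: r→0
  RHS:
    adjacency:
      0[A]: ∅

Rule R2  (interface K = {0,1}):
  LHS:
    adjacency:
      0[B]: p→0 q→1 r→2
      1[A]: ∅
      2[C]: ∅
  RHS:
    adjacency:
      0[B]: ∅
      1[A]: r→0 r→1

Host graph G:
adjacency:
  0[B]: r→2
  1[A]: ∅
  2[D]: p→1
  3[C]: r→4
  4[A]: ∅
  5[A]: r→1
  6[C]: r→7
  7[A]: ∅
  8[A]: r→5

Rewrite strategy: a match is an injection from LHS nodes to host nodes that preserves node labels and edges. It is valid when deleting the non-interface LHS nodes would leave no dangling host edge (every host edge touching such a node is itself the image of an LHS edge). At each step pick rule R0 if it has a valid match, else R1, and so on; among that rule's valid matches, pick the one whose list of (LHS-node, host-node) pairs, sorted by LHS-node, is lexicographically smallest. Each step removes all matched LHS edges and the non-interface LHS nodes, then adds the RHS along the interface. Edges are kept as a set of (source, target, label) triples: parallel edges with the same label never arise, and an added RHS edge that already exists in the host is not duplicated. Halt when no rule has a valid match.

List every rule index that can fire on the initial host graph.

Answer: [R1]

Steps:
R0: no valid match — LHS pattern not found
R1: 2 valid matches — {0↦5, 1↦3, 2↦4, 3↦8}, {0↦5, 1↦6, 2↦7, 3↦8}
R2: no valid match — LHS pattern not found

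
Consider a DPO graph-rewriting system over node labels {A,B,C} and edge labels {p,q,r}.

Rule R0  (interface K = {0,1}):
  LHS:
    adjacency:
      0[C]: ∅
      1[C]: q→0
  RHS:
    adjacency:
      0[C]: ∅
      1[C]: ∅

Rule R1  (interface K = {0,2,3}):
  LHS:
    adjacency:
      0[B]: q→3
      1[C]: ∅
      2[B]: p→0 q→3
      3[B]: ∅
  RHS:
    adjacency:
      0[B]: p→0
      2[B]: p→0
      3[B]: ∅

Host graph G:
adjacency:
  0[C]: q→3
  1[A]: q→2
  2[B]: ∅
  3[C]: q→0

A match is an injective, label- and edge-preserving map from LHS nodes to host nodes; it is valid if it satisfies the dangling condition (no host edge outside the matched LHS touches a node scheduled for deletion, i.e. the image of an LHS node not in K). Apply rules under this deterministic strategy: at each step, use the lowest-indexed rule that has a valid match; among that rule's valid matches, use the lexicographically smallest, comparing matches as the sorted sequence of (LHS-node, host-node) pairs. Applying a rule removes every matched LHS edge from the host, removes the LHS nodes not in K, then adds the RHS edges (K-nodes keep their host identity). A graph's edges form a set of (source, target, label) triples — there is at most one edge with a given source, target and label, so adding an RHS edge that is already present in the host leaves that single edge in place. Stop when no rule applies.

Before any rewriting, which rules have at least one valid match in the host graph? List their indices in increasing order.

R0: 2 valid matches — {0↦0, 1↦3}, {0↦3, 1↦0}
R1: no valid match — LHS pattern not found

Answer: [R0]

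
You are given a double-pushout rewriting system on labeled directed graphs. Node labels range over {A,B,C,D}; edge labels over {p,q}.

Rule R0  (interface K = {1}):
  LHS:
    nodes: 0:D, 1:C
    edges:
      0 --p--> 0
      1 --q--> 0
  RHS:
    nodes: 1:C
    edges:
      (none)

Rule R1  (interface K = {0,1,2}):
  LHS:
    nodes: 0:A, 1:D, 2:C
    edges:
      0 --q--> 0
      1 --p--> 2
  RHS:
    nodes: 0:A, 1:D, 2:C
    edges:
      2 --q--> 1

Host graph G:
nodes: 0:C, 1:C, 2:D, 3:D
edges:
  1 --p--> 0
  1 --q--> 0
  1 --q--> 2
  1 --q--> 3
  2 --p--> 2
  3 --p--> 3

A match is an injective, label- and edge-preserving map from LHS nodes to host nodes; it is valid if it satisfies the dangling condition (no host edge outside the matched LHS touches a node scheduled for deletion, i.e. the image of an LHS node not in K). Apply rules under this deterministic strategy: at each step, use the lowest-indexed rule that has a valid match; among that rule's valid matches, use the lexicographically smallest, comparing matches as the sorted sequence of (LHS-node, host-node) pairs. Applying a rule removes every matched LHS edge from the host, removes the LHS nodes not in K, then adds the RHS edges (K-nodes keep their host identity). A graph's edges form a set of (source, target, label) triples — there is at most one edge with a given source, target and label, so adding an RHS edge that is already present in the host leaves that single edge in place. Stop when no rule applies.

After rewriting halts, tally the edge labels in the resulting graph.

start.  V:4 E:6  edges: 1-p->0 1-q->0 1-q->2 1-q->3 2-p->2 3-p->3
1. fire R0 via {0↦2, 1↦1}  →  V:3 E:4  edges: 1-p->0 1-q->0 1-q->3 3-p->3
2. fire R0 via {0↦3, 1↦1}  →  V:2 E:2  edges: 1-p->0 1-q->0
normal form: no rule applies after step 2
NF edges: [(1, 0, 'p'), (1, 0, 'q')]

Answer: p:1 q:1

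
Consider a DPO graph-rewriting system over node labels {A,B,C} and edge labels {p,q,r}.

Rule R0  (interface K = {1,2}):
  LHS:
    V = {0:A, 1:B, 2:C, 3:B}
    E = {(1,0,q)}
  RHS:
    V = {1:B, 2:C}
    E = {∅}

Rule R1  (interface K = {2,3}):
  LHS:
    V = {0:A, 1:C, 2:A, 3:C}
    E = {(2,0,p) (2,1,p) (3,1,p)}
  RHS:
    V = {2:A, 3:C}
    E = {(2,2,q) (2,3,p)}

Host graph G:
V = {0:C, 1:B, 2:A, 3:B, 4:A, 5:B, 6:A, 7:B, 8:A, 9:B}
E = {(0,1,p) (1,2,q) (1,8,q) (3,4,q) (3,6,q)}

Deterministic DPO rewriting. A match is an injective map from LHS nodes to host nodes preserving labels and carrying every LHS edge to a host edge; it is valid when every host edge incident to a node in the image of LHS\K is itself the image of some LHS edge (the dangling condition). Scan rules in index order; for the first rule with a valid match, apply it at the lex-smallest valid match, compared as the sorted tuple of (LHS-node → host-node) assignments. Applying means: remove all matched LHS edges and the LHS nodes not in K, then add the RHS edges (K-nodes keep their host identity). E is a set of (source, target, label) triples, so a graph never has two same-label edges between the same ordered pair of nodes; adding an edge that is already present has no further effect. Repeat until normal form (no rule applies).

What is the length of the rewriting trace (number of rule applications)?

start.  V:10 E:5  edges: 0-p->1 1-q->2 1-q->8 3-q->4 3-q->6
1. fire R0 via {0↦2, 1↦1, 2↦0, 3↦5}  →  V:8 E:4  edges: 0-p->1 1-q->8 3-q->4 3-q->6
2. fire R0 via {0↦4, 1↦3, 2↦0, 3↦7}  →  V:6 E:3  edges: 0-p->1 1-q->8 3-q->6
3. fire R0 via {0↦6, 1↦3, 2↦0, 3↦9}  →  V:4 E:2  edges: 0-p->1 1-q->8
4. fire R0 via {0↦8, 1↦1, 2↦0, 3↦3}  →  V:2 E:1  edges: 0-p->1
halt: no rule applies after step 4

Answer: 4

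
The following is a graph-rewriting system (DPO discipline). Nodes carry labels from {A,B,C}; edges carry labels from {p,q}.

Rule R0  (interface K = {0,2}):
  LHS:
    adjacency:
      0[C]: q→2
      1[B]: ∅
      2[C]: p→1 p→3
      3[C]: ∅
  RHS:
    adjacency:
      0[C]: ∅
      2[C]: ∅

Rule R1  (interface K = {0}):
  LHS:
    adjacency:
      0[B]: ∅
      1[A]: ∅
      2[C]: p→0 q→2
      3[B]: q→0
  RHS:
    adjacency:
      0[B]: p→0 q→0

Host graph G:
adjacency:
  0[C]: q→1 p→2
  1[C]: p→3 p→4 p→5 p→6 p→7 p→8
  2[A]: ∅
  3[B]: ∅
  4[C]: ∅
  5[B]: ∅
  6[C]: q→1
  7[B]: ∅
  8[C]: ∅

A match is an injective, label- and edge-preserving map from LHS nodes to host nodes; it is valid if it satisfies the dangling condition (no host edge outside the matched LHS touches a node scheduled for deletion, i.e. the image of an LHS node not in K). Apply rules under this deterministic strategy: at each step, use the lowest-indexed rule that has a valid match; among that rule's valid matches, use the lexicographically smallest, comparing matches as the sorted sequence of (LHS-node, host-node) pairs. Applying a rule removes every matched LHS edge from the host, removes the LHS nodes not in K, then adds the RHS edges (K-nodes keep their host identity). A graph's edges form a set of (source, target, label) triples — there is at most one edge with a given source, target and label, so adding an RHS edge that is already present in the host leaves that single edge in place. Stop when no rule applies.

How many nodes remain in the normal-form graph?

Answer: 5

Rewrite trace:
[0] host  ⇒  9 nodes, 9 edges  {0-q->1 0-p->2 1-p->3 1-p->4 1-p->5 1-p->6 1-p->7 1-p->8 6-q->1}
[1] R0 @ {0↦0, 1↦3, 2↦1, 3↦4}  ⇒  7 nodes, 6 edges  {0-p->2 1-p->5 1-p->6 1-p->7 1-p->8 6-q->1}
[2] R0 @ {0↦6, 1↦5, 2↦1, 3↦8}  ⇒  5 nodes, 3 edges  {0-p->2 1-p->6 1-p->7}
halt: no rule applies after step 2
NF nodes: {0:C, 1:C, 2:A, 6:C, 7:B}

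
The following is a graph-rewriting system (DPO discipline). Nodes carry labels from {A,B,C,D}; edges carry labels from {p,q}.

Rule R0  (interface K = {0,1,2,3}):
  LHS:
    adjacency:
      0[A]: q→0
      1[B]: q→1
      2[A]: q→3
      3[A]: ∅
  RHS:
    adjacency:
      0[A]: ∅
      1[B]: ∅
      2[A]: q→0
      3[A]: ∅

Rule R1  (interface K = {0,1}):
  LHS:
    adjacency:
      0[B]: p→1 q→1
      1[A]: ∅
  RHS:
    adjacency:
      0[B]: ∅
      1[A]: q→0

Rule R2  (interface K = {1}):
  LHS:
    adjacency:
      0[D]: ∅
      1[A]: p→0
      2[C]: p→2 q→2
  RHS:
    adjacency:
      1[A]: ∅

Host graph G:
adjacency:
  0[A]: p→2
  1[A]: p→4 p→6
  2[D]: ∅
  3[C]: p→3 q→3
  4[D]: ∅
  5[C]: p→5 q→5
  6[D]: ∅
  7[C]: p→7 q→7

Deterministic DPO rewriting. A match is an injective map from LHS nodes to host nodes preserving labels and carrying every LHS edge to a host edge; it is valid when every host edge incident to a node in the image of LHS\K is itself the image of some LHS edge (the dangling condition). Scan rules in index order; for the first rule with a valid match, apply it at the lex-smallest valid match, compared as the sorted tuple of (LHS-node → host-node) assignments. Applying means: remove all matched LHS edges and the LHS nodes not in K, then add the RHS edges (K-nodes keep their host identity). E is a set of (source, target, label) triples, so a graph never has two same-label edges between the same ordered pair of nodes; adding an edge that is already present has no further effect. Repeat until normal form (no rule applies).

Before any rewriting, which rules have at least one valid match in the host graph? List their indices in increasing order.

Answer: [R2]

Steps:
R0: no valid match — LHS pattern not found
R1: no valid match — LHS pattern not found
R2: 9 valid matches — {0↦2, 1↦0, 2↦3}, {0↦2, 1↦0, 2↦5}, {0↦2, 1↦0, 2↦7} (+6 more)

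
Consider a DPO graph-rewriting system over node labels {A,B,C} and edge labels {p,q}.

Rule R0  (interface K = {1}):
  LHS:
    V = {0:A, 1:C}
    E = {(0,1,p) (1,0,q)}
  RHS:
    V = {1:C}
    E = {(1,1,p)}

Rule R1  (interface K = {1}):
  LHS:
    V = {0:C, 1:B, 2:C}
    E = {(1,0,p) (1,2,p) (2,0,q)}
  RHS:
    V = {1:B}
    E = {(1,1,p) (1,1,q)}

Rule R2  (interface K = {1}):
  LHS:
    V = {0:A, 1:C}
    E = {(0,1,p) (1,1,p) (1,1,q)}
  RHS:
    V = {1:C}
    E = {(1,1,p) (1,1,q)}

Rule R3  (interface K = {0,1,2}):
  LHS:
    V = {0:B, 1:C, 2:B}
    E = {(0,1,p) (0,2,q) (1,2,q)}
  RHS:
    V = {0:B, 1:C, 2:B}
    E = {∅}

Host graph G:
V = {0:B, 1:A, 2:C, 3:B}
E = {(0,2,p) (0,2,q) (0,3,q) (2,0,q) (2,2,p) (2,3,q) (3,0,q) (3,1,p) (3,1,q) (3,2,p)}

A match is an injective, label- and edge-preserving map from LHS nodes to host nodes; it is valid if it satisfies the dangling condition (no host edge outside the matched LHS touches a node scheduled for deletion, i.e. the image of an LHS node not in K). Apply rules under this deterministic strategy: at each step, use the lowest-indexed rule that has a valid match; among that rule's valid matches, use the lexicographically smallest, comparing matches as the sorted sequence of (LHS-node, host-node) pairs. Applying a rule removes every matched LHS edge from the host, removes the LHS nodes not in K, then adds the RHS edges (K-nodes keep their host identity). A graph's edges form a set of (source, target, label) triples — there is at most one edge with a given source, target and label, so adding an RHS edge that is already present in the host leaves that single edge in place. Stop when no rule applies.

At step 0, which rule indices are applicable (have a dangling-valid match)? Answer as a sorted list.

R0: no valid match — LHS pattern not found
R1: no valid match — LHS pattern not found
R2: no valid match — LHS pattern not found
R3: 2 valid matches — {0↦0, 1↦2, 2↦3}, {0↦3, 1↦2, 2↦0}

Answer: [R3]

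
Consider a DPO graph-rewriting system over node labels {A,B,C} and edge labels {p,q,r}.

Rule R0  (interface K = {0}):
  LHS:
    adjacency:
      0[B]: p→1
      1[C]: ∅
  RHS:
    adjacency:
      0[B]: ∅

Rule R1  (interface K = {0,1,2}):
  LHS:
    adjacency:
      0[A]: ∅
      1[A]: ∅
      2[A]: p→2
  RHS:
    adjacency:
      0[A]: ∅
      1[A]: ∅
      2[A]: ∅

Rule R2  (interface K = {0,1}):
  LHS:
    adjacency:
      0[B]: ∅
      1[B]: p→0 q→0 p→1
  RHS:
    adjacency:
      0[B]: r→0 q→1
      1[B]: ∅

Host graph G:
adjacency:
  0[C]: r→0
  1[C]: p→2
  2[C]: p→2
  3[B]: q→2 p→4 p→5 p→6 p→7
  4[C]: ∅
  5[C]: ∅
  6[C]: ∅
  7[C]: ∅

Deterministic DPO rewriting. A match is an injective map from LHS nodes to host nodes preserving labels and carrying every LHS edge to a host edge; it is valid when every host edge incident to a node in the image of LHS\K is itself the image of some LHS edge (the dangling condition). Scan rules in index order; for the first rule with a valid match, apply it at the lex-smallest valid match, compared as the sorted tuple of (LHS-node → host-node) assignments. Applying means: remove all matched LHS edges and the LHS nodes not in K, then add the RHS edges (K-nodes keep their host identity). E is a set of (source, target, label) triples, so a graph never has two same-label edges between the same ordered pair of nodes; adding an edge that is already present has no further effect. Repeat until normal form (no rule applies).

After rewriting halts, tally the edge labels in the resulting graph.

Answer: p:2 q:1 r:1

Rewrite trace:
start.  V:8 E:8  edges: 0-r->0 1-p->2 2-p->2 3-q->2 3-p->4 3-p->5 3-p->6 3-p->7
1. fire R0 via {0↦3, 1↦4}  →  V:7 E:7  edges: 0-r->0 1-p->2 2-p->2 3-q->2 3-p->5 3-p->6 3-p->7
2. fire R0 via {0↦3, 1↦5}  →  V:6 E:6  edges: 0-r->0 1-p->2 2-p->2 3-q->2 3-p->6 3-p->7
3. fire R0 via {0↦3, 1↦6}  →  V:5 E:5  edges: 0-r->0 1-p->2 2-p->2 3-q->2 3-p->7
4. fire R0 via {0↦3, 1↦7}  →  V:4 E:4  edges: 0-r->0 1-p->2 2-p->2 3-q->2
final graph: no rule applies after step 4
NF edges: [(0, 0, 'r'), (1, 2, 'p'), (2, 2, 'p'), (3, 2, 'q')]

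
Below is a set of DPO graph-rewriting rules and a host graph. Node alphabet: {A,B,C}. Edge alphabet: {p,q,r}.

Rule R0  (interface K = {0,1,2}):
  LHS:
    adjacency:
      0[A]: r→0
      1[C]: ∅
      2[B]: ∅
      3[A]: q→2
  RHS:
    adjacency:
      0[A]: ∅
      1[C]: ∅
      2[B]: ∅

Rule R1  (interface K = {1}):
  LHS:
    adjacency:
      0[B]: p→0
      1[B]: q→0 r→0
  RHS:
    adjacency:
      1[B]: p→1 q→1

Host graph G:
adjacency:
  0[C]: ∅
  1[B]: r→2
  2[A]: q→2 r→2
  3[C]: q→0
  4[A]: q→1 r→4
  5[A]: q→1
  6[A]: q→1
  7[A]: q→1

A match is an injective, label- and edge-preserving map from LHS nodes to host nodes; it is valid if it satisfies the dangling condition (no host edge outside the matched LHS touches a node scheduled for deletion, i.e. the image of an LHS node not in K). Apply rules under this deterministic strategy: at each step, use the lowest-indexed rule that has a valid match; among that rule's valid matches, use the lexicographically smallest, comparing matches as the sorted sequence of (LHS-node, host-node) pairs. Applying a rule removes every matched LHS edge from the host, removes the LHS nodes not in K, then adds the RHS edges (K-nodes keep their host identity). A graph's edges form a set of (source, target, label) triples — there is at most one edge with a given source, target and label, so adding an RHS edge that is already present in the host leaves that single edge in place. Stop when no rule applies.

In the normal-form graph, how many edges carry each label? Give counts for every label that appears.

start.  V:8 E:9  edges: 1-r->2 2-q->2 2-r->2 3-q->0 4-q->1 4-r->4 5-q->1 6-q->1 7-q->1
1. fire R0 via {0↦2, 1↦0, 2↦1, 3↦5}  →  V:7 E:7  edges: 1-r->2 2-q->2 3-q->0 4-q->1 4-r->4 6-q->1 7-q->1
2. fire R0 via {0↦4, 1↦0, 2↦1, 3↦6}  →  V:6 E:5  edges: 1-r->2 2-q->2 3-q->0 4-q->1 7-q->1
normal form: no rule applies after step 2
NF edges: [(1, 2, 'r'), (2, 2, 'q'), (3, 0, 'q'), (4, 1, 'q'), (7, 1, 'q')]

Answer: q:4 r:1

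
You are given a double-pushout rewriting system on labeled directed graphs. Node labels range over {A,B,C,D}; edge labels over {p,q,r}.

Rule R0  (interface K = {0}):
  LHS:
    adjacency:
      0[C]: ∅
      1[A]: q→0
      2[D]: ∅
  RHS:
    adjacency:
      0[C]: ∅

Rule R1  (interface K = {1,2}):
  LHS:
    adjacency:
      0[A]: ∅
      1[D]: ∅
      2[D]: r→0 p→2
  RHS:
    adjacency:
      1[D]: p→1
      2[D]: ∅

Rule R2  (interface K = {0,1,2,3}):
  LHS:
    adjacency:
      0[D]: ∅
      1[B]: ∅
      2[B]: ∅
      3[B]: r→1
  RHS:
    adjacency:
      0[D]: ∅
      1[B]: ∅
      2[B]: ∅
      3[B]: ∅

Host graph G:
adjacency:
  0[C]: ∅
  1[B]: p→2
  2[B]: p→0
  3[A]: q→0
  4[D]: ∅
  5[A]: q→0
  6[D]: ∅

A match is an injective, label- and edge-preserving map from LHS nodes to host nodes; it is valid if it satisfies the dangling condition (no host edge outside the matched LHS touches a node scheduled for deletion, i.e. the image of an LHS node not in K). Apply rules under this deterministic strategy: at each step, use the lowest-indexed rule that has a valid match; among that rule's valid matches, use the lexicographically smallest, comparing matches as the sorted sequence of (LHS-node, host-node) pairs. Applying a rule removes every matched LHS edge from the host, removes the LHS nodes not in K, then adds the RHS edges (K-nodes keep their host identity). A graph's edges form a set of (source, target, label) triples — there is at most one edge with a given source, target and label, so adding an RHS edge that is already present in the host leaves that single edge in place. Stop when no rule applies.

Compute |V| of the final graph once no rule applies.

[0] host  ⇒  7 nodes, 4 edges  {1-p->2 2-p->0 3-q->0 5-q->0}
[1] R0 @ {0↦0, 1↦3, 2↦4}  ⇒  5 nodes, 3 edges  {1-p->2 2-p->0 5-q->0}
[2] R0 @ {0↦0, 1↦5, 2↦6}  ⇒  3 nodes, 2 edges  {1-p->2 2-p->0}
normal form: no rule applies after step 2
NF nodes: {0:C, 1:B, 2:B}

Answer: 3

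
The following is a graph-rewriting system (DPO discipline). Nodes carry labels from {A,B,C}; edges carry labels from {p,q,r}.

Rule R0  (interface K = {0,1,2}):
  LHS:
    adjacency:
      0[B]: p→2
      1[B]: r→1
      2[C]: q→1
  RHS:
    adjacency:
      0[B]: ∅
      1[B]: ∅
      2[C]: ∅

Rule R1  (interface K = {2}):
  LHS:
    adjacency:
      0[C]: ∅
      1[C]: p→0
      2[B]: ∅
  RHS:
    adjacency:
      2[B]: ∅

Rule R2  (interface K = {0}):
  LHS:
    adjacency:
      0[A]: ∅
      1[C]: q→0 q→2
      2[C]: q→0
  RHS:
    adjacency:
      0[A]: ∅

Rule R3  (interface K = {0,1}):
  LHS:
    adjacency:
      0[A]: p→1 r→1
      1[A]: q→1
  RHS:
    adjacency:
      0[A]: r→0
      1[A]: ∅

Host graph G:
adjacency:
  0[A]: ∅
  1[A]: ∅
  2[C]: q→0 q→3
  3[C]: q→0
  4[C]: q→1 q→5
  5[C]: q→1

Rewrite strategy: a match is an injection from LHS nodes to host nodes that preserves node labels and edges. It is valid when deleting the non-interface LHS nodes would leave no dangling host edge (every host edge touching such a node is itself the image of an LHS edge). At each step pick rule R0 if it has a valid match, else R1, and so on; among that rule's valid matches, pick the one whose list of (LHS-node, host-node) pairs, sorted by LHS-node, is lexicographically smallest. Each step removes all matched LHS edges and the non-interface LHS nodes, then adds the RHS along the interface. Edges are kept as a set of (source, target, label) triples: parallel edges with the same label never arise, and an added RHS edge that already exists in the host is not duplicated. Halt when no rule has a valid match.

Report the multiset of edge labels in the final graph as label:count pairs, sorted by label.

Answer: (no edges)

Steps:
start.  V:6 E:6  edges: 2-q->0 2-q->3 3-q->0 4-q->1 4-q->5 5-q->1
1. fire R2 via {0↦0, 1↦2, 2↦3}  →  V:4 E:3  edges: 4-q->1 4-q->5 5-q->1
2. fire R2 via {0↦1, 1↦4, 2↦5}  →  V:2 E:0  edges: ∅
halt: no rule applies after step 2
NF edges: []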